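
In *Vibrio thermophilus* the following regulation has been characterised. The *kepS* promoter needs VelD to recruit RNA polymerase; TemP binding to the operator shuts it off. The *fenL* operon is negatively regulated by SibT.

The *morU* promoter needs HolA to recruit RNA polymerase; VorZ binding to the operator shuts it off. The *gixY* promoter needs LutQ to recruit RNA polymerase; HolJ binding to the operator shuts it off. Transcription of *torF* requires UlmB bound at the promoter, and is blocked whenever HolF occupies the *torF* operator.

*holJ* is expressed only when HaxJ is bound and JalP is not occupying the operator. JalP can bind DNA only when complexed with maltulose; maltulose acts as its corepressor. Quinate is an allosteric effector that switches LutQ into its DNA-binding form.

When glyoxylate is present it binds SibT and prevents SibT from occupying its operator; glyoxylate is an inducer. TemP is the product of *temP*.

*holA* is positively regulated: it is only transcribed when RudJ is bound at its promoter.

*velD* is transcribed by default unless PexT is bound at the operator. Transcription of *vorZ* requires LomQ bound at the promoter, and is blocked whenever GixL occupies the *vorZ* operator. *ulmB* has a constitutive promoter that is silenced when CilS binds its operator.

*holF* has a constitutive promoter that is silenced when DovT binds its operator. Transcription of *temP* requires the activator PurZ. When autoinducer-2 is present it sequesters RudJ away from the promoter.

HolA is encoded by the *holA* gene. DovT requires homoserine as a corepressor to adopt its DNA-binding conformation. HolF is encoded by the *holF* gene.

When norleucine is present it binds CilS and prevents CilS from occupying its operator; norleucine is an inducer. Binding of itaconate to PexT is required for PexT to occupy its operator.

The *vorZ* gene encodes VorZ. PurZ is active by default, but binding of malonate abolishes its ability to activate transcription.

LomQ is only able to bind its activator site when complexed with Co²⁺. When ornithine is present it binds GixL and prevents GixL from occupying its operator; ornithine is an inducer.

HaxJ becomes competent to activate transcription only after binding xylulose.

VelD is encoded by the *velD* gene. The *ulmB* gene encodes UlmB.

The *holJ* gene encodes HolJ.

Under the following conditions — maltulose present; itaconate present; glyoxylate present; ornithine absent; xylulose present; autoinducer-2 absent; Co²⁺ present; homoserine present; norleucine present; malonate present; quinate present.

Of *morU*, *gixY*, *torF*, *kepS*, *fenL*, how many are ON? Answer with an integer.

4

Ornithine is absent, so GixL is active.
Co²⁺ is present, so LomQ is active.
With repressor GixL bound, *vorZ* is not transcribed.
So VorZ is not produced.
Autoinducer-2 is absent, so RudJ is active.
No repressor is bound and RudJ is active, so *holA* is transcribed.
So HolA is produced and active.
No repressor is bound and HolA is active, so *morU* is transcribed.
→ *morU* is ON.
Maltulose is present, so JalP is active.
Xylulose is present, so HaxJ is active.
With repressor JalP bound, *holJ* is not transcribed.
So HolJ is not produced.
Quinate is present, so LutQ is active.
No repressor is bound and LutQ is active, so *gixY* is transcribed.
→ *gixY* is ON.
Homoserine is present, so DovT is active.
With repressor DovT bound, *holF* is not transcribed.
So HolF is not produced.
Norleucine is present, so CilS is inactive.
With no repressor bound, *ulmB* is transcribed.
So UlmB is produced and active.
No repressor is bound and UlmB is active, so *torF* is transcribed.
→ *torF* is ON.
Itaconate is present, so PexT is active.
With repressor PexT bound, *velD* is not transcribed.
So VelD is not produced.
Malonate is present, so PurZ is inactive.
Required activator PurZ is absent, so *temP* is not transcribed.
So TemP is not produced.
Required activator VelD is absent, so *kepS* is not transcribed.
→ *kepS* is OFF.
Glyoxylate is present, so SibT is inactive.
With no repressor bound, *fenL* is transcribed.
→ *fenL* is ON.
4 of the 5 genes are transcribed.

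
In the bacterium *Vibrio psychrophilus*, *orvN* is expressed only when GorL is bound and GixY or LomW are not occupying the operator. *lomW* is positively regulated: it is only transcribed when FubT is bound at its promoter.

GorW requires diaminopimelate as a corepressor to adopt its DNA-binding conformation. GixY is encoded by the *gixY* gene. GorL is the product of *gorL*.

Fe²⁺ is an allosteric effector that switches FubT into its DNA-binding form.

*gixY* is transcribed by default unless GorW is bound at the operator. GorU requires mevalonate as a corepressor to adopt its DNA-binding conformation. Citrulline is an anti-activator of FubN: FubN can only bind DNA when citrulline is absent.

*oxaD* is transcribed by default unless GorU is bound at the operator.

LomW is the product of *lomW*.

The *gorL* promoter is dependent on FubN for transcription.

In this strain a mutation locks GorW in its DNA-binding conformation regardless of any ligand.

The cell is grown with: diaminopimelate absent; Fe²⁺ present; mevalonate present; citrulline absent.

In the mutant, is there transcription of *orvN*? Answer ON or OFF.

GorW is constitutively active in this strain.
With repressor GorW bound, *gixY* is not transcribed.
So GixY is not produced.
Fe²⁺ is present, so FubT is active.
No repressor is bound and FubT is active, so *lomW* is transcribed.
So LomW is produced and active.
Citrulline is absent, so FubN is active.
No repressor is bound and FubN is active, so *gorL* is transcribed.
So GorL is produced and active.
With repressor LomW bound, *orvN* is not transcribed.

OFF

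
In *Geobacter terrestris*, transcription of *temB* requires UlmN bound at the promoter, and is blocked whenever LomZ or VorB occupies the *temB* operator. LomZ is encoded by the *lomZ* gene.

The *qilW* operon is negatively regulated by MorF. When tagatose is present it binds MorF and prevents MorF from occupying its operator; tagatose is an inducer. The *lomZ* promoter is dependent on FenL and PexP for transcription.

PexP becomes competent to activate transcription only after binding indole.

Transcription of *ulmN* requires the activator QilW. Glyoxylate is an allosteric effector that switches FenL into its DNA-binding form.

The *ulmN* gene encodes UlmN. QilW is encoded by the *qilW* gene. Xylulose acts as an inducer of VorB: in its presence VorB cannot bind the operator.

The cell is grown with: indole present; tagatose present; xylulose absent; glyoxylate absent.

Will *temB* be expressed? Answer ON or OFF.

OFF

Glyoxylate is absent, so FenL is inactive.
Indole is present, so PexP is active.
Required activator FenL is absent, so *lomZ* is not transcribed.
So LomZ is not produced.
Tagatose is present, so MorF is inactive.
With no repressor bound, *qilW* is transcribed.
So QilW is produced and active.
No repressor is bound and QilW is active, so *ulmN* is transcribed.
So UlmN is produced and active.
Xylulose is absent, so VorB is active.
With repressor VorB bound, *temB* is not transcribed.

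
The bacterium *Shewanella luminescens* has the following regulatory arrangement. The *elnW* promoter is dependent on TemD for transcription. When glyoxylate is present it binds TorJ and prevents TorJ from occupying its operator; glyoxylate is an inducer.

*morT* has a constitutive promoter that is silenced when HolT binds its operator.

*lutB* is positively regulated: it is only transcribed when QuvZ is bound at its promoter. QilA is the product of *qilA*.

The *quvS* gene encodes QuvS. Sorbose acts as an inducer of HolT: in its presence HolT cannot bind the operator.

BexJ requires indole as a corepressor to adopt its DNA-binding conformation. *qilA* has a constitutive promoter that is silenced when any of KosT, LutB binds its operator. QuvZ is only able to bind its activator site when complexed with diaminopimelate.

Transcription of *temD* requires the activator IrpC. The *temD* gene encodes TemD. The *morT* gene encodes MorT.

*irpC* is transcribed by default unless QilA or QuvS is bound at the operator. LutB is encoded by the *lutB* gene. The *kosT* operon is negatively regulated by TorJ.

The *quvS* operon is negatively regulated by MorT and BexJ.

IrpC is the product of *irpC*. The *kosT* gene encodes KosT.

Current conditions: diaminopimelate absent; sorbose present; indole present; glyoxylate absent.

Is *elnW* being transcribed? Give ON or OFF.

OFF

Glyoxylate is absent, so TorJ is active.
With repressor TorJ bound, *kosT* is not transcribed.
So KosT is not produced.
Diaminopimelate is absent, so QuvZ is inactive.
Required activator QuvZ is absent, so *lutB* is not transcribed.
So LutB is not produced.
With no repressor bound, *qilA* is transcribed.
So QilA is produced and active.
Sorbose is present, so HolT is inactive.
With no repressor bound, *morT* is transcribed.
So MorT is produced and active.
Indole is present, so BexJ is active.
With repressor MorT bound, *quvS* is not transcribed.
So QuvS is not produced.
With repressor QilA bound, *irpC* is not transcribed.
So IrpC is not produced.
Required activator IrpC is absent, so *temD* is not transcribed.
So TemD is not produced.
Required activator TemD is absent, so *elnW* is not transcribed.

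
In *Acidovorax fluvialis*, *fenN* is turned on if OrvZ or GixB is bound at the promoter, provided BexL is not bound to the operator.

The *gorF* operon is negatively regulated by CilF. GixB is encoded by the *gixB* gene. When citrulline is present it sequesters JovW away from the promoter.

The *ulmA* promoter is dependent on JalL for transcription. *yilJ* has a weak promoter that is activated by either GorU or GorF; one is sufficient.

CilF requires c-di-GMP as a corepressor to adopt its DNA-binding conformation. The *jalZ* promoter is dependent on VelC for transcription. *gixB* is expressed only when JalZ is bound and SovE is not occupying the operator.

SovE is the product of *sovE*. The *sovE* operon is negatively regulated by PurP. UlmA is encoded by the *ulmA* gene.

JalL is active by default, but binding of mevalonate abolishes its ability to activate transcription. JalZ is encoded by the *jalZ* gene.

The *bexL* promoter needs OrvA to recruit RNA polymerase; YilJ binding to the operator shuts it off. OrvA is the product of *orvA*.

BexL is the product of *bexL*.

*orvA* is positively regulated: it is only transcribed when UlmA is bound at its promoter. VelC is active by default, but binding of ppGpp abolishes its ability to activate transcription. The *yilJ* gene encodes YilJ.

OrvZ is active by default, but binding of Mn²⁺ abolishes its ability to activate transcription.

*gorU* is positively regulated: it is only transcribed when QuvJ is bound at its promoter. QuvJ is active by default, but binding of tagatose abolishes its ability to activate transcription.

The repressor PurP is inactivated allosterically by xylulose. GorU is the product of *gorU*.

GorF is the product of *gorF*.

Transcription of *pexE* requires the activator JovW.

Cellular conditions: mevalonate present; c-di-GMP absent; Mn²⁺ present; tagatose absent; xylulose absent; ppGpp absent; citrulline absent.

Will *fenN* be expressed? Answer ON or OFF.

Mn²⁺ is present, so OrvZ is inactive.
Tagatose is absent, so QuvJ is active.
No repressor is bound and QuvJ is active, so *gorU* is transcribed.
So GorU is produced and active.
c-di-GMP is absent, so CilF is inactive.
With no repressor bound, *gorF* is transcribed.
So GorF is produced and active.
Activator GorU is present, so *yilJ* is transcribed.
So YilJ is produced and active.
Mevalonate is present, so JalL is inactive.
Required activator JalL is absent, so *ulmA* is not transcribed.
So UlmA is not produced.
Required activator UlmA is absent, so *orvA* is not transcribed.
So OrvA is not produced.
With repressor YilJ bound, *bexL* is not transcribed.
So BexL is not produced.
ppGpp is absent, so VelC is active.
No repressor is bound and VelC is active, so *jalZ* is transcribed.
So JalZ is produced and active.
Xylulose is absent, so PurP is active.
With repressor PurP bound, *sovE* is not transcribed.
So SovE is not produced.
No repressor is bound and JalZ is active, so *gixB* is transcribed.
So GixB is produced and active.
Activator GixB is present, so *fenN* is transcribed.

ON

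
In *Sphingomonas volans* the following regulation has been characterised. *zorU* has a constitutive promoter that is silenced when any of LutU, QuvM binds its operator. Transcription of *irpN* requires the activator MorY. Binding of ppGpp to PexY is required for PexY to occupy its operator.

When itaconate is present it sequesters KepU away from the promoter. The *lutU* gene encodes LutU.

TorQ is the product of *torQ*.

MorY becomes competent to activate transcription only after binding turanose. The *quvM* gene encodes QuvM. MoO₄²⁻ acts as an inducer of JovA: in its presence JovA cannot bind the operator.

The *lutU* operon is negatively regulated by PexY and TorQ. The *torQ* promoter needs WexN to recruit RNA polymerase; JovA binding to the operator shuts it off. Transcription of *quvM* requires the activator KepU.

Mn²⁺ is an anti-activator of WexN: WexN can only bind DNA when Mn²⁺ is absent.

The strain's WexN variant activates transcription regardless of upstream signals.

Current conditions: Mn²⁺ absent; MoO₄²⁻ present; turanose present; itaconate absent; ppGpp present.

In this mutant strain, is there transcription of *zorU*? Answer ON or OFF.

ppGpp is present, so PexY is active.
WexN is constitutively active in this strain.
MoO₄²⁻ is present, so JovA is inactive.
No repressor is bound and WexN is active, so *torQ* is transcribed.
So TorQ is produced and active.
With repressor PexY bound, *lutU* is not transcribed.
So LutU is not produced.
Itaconate is absent, so KepU is active.
No repressor is bound and KepU is active, so *quvM* is transcribed.
So QuvM is produced and active.
With repressor QuvM bound, *zorU* is not transcribed.

OFF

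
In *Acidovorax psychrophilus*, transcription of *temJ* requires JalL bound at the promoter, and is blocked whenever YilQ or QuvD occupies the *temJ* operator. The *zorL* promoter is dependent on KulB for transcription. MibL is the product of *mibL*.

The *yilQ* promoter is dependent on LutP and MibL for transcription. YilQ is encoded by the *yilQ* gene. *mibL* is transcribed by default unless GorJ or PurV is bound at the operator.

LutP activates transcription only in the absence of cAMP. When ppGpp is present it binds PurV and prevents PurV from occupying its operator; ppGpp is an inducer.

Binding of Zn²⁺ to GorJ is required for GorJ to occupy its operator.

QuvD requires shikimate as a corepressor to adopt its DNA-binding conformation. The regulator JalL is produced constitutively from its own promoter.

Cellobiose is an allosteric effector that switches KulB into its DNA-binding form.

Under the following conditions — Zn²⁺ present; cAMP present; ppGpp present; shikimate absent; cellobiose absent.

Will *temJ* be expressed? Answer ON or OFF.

ON

cAMP is present, so LutP is inactive.
Zn²⁺ is present, so GorJ is active.
ppGpp is present, so PurV is inactive.
With repressor GorJ bound, *mibL* is not transcribed.
So MibL is not produced.
Required activator LutP is absent, so *yilQ* is not transcribed.
So YilQ is not produced.
JalL is produced constitutively and is active.
Shikimate is absent, so QuvD is inactive.
No repressor is bound and JalL is active, so *temJ* is transcribed.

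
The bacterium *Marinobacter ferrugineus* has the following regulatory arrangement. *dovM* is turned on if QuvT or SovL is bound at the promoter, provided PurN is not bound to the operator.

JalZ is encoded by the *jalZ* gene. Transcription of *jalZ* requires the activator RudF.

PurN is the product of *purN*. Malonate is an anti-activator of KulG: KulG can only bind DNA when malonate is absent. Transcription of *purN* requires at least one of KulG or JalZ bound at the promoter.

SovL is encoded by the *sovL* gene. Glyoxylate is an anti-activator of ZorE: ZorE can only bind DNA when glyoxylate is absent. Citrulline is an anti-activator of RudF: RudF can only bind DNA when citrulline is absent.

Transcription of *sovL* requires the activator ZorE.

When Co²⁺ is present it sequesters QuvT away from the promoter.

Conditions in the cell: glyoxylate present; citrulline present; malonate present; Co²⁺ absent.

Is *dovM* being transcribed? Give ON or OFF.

ON

Co²⁺ is absent, so QuvT is active.
Malonate is present, so KulG is inactive.
Citrulline is present, so RudF is inactive.
Required activator RudF is absent, so *jalZ* is not transcribed.
So JalZ is not produced.
No activator is available at the *purN* promoter, so *purN* is not transcribed.
So PurN is not produced.
Glyoxylate is present, so ZorE is inactive.
Required activator ZorE is absent, so *sovL* is not transcribed.
So SovL is not produced.
Activator QuvT is present, so *dovM* is transcribed.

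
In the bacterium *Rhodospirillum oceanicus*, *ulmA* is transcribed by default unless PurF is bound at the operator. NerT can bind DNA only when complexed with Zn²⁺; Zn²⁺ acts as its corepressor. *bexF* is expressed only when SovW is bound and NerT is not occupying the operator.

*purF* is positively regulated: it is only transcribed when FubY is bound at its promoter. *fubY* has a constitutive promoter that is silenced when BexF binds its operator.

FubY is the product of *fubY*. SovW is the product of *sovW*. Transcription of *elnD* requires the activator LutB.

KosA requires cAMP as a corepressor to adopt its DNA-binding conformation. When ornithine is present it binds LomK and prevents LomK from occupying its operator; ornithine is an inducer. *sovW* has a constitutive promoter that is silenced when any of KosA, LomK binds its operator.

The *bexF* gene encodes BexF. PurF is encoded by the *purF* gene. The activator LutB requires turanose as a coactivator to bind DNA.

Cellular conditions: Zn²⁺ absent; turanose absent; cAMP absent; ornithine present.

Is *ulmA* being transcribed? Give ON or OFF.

cAMP is absent, so KosA is inactive.
Ornithine is present, so LomK is inactive.
With no repressor bound, *sovW* is transcribed.
So SovW is produced and active.
Zn²⁺ is absent, so NerT is inactive.
No repressor is bound and SovW is active, so *bexF* is transcribed.
So BexF is produced and active.
With repressor BexF bound, *fubY* is not transcribed.
So FubY is not produced.
Required activator FubY is absent, so *purF* is not transcribed.
So PurF is not produced.
With no repressor bound, *ulmA* is transcribed.

ON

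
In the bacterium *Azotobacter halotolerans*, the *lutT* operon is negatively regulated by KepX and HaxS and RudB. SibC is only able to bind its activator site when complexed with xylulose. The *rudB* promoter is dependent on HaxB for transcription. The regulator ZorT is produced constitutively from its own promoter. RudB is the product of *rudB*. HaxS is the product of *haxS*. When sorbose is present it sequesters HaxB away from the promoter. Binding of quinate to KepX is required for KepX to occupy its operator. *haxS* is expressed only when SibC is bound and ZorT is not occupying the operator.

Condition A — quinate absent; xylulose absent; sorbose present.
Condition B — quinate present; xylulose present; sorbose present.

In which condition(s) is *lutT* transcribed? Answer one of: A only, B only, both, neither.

Condition A:
Quinate is absent, so KepX is inactive.
Xylulose is absent, so SibC is inactive.
ZorT is produced constitutively and is active.
With repressor ZorT bound, *haxS* is not transcribed.
So HaxS is not produced.
Sorbose is present, so HaxB is inactive.
Required activator HaxB is absent, so *rudB* is not transcribed.
So RudB is not produced.
With no repressor bound, *lutT* is transcribed.
→ *lutT* is ON in A.
Condition B:
Quinate is present, so KepX is active.
Xylulose is present, so SibC is active.
ZorT is produced constitutively and is active.
With repressor ZorT bound, *haxS* is not transcribed.
So HaxS is not produced.
Sorbose is present, so HaxB is inactive.
Required activator HaxB is absent, so *rudB* is not transcribed.
So RudB is not produced.
With repressor KepX bound, *lutT* is not transcribed.
→ *lutT* is OFF in B.

A only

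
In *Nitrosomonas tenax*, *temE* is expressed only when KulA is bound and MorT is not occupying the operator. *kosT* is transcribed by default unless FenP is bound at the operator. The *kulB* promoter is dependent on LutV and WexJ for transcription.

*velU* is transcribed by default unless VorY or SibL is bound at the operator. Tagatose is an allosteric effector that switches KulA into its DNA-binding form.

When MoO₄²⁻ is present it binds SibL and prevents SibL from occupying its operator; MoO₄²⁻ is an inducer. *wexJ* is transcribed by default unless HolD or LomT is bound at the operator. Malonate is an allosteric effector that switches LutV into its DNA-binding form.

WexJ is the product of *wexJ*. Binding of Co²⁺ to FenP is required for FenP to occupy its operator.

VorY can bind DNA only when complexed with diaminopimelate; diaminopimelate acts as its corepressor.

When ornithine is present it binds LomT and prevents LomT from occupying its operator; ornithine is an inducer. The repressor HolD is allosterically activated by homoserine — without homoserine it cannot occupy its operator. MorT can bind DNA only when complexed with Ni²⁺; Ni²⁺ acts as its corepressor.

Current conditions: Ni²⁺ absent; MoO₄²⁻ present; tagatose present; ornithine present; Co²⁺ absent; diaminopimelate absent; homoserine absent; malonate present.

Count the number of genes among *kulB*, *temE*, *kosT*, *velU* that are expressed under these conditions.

Malonate is present, so LutV is active.
Homoserine is absent, so HolD is inactive.
Ornithine is present, so LomT is inactive.
With no repressor bound, *wexJ* is transcribed.
So WexJ is produced and active.
No repressor is bound and LutV and WexJ are active, so *kulB* is transcribed.
→ *kulB* is ON.
Tagatose is present, so KulA is active.
Ni²⁺ is absent, so MorT is inactive.
No repressor is bound and KulA is active, so *temE* is transcribed.
→ *temE* is ON.
Co²⁺ is absent, so FenP is inactive.
With no repressor bound, *kosT* is transcribed.
→ *kosT* is ON.
Diaminopimelate is absent, so VorY is inactive.
MoO₄²⁻ is present, so SibL is inactive.
With no repressor bound, *velU* is transcribed.
→ *velU* is ON.
4 of the 4 genes are transcribed.

4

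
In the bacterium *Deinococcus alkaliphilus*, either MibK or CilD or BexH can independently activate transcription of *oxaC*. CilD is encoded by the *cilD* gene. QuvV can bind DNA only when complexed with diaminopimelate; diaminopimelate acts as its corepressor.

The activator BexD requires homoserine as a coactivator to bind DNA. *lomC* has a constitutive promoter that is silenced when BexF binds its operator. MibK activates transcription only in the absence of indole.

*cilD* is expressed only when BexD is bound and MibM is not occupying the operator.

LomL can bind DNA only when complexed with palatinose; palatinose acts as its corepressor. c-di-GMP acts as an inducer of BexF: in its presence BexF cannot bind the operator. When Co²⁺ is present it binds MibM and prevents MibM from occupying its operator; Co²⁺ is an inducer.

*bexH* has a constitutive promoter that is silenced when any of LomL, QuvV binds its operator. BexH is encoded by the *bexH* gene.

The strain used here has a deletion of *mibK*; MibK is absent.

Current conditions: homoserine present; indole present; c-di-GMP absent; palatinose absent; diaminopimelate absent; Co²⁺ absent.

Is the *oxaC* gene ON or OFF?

MibK is non-functional in this strain, so it has no effect.
Homoserine is present, so BexD is active.
Co²⁺ is absent, so MibM is active.
With repressor MibM bound, *cilD* is not transcribed.
So CilD is not produced.
Palatinose is absent, so LomL is inactive.
Diaminopimelate is absent, so QuvV is inactive.
With no repressor bound, *bexH* is transcribed.
So BexH is produced and active.
Activator BexH is present, so *oxaC* is transcribed.

ON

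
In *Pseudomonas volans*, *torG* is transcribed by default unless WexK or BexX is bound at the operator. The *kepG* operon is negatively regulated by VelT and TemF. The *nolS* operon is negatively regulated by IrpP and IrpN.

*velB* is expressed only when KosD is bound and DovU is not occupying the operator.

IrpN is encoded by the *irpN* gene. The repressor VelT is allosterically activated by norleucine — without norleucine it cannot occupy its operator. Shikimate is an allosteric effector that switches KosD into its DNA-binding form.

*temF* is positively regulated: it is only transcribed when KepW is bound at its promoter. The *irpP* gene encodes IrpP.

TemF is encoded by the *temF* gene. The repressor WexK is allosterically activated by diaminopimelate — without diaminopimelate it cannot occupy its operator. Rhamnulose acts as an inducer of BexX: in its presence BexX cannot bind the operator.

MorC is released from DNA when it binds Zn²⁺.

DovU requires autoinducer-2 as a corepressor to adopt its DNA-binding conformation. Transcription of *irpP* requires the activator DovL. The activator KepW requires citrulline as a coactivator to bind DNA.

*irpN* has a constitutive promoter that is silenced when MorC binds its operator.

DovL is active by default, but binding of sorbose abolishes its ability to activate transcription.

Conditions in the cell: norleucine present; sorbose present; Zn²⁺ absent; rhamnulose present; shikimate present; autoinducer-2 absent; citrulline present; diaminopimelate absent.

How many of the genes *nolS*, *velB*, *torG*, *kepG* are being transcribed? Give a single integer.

3

Sorbose is present, so DovL is inactive.
Required activator DovL is absent, so *irpP* is not transcribed.
So IrpP is not produced.
Zn²⁺ is absent, so MorC is active.
With repressor MorC bound, *irpN* is not transcribed.
So IrpN is not produced.
With no repressor bound, *nolS* is transcribed.
→ *nolS* is ON.
Autoinducer-2 is absent, so DovU is inactive.
Shikimate is present, so KosD is active.
No repressor is bound and KosD is active, so *velB* is transcribed.
→ *velB* is ON.
Diaminopimelate is absent, so WexK is inactive.
Rhamnulose is present, so BexX is inactive.
With no repressor bound, *torG* is transcribed.
→ *torG* is ON.
Norleucine is present, so VelT is active.
Citrulline is present, so KepW is active.
No repressor is bound and KepW is active, so *temF* is transcribed.
So TemF is produced and active.
With repressor VelT bound, *kepG* is not transcribed.
→ *kepG* is OFF.
3 of the 4 genes are transcribed.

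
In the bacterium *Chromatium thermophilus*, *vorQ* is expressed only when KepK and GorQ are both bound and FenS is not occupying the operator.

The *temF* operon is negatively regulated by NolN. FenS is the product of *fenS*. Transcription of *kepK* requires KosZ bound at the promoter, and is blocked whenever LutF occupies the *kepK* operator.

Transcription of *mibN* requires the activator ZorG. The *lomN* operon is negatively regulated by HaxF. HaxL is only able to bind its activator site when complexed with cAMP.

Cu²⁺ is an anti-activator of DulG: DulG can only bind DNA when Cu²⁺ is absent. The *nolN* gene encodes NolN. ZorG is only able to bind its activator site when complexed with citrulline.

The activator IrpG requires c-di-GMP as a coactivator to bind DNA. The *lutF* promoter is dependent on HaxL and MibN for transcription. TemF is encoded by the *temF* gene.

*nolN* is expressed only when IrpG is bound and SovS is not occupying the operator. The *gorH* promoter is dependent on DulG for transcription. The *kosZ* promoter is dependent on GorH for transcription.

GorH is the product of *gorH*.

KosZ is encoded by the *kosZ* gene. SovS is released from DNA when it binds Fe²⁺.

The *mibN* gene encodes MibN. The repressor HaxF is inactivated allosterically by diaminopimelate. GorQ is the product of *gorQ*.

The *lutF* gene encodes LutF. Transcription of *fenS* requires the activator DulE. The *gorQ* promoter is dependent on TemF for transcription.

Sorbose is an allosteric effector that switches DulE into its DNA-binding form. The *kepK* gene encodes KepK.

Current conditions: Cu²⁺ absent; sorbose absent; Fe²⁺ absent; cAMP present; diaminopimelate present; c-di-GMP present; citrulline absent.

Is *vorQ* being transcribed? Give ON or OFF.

ON

Cu²⁺ is absent, so DulG is active.
No repressor is bound and DulG is active, so *gorH* is transcribed.
So GorH is produced and active.
No repressor is bound and GorH is active, so *kosZ* is transcribed.
So KosZ is produced and active.
cAMP is present, so HaxL is active.
Citrulline is absent, so ZorG is inactive.
Required activator ZorG is absent, so *mibN* is not transcribed.
So MibN is not produced.
Required activator MibN is absent, so *lutF* is not transcribed.
So LutF is not produced.
No repressor is bound and KosZ is active, so *kepK* is transcribed.
So KepK is produced and active.
Fe²⁺ is absent, so SovS is active.
c-di-GMP is present, so IrpG is active.
With repressor SovS bound, *nolN* is not transcribed.
So NolN is not produced.
With no repressor bound, *temF* is transcribed.
So TemF is produced and active.
No repressor is bound and TemF is active, so *gorQ* is transcribed.
So GorQ is produced and active.
Sorbose is absent, so DulE is inactive.
Required activator DulE is absent, so *fenS* is not transcribed.
So FenS is not produced.
No repressor is bound and KepK and GorQ are active, so *vorQ* is transcribed.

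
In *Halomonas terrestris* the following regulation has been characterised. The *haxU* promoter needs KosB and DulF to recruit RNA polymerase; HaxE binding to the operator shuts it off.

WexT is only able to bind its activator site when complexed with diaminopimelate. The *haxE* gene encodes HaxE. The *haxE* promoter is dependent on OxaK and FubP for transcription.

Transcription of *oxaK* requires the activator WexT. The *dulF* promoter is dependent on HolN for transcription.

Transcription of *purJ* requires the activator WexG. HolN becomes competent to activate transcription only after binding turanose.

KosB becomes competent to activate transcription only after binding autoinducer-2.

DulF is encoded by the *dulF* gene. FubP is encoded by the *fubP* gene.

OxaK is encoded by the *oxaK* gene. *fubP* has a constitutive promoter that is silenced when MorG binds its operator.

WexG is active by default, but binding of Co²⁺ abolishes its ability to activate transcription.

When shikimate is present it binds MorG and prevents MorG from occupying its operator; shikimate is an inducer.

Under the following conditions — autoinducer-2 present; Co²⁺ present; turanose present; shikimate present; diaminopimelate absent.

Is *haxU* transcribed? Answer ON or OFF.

Diaminopimelate is absent, so WexT is inactive.
Required activator WexT is absent, so *oxaK* is not transcribed.
So OxaK is not produced.
Shikimate is present, so MorG is inactive.
With no repressor bound, *fubP* is transcribed.
So FubP is produced and active.
Required activator OxaK is absent, so *haxE* is not transcribed.
So HaxE is not produced.
Autoinducer-2 is present, so KosB is active.
Turanose is present, so HolN is active.
No repressor is bound and HolN is active, so *dulF* is transcribed.
So DulF is produced and active.
No repressor is bound and KosB and DulF are active, so *haxU* is transcribed.

ON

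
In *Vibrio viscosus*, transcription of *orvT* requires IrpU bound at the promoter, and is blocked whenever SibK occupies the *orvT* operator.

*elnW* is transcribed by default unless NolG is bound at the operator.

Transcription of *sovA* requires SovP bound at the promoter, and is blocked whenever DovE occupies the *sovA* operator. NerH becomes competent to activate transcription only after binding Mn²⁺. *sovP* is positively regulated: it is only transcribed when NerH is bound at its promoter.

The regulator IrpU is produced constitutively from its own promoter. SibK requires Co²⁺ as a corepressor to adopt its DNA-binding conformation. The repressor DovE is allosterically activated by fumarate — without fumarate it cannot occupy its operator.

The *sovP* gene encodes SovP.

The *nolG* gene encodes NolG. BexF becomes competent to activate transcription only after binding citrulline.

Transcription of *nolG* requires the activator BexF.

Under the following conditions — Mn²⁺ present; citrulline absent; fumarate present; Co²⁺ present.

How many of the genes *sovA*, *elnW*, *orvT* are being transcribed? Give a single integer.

1

Mn²⁺ is present, so NerH is active.
No repressor is bound and NerH is active, so *sovP* is transcribed.
So SovP is produced and active.
Fumarate is present, so DovE is active.
With repressor DovE bound, *sovA* is not transcribed.
→ *sovA* is OFF.
Citrulline is absent, so BexF is inactive.
Required activator BexF is absent, so *nolG* is not transcribed.
So NolG is not produced.
With no repressor bound, *elnW* is transcribed.
→ *elnW* is ON.
IrpU is produced constitutively and is active.
Co²⁺ is present, so SibK is active.
With repressor SibK bound, *orvT* is not transcribed.
→ *orvT* is OFF.
1 of the 3 genes is transcribed.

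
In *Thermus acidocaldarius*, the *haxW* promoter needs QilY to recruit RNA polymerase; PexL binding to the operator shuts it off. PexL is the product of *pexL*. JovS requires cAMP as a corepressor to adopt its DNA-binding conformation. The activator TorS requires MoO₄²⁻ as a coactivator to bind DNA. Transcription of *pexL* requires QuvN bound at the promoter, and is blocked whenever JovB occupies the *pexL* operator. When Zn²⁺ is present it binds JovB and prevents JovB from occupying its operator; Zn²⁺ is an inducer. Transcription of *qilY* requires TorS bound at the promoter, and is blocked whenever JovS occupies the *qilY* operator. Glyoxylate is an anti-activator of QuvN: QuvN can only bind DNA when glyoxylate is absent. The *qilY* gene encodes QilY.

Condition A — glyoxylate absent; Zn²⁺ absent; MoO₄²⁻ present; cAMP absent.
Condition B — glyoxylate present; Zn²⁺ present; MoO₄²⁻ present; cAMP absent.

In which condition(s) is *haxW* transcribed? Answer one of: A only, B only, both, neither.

both

Condition A:
Glyoxylate is absent, so QuvN is active.
Zn²⁺ is absent, so JovB is active.
With repressor JovB bound, *pexL* is not transcribed.
So PexL is not produced.
MoO₄²⁻ is present, so TorS is active.
cAMP is absent, so JovS is inactive.
No repressor is bound and TorS is active, so *qilY* is transcribed.
So QilY is produced and active.
No repressor is bound and QilY is active, so *haxW* is transcribed.
→ *haxW* is ON in A.
Condition B:
Glyoxylate is present, so QuvN is inactive.
Zn²⁺ is present, so JovB is inactive.
Required activator QuvN is absent, so *pexL* is not transcribed.
So PexL is not produced.
MoO₄²⁻ is present, so TorS is active.
cAMP is absent, so JovS is inactive.
No repressor is bound and TorS is active, so *qilY* is transcribed.
So QilY is produced and active.
No repressor is bound and QilY is active, so *haxW* is transcribed.
→ *haxW* is ON in B.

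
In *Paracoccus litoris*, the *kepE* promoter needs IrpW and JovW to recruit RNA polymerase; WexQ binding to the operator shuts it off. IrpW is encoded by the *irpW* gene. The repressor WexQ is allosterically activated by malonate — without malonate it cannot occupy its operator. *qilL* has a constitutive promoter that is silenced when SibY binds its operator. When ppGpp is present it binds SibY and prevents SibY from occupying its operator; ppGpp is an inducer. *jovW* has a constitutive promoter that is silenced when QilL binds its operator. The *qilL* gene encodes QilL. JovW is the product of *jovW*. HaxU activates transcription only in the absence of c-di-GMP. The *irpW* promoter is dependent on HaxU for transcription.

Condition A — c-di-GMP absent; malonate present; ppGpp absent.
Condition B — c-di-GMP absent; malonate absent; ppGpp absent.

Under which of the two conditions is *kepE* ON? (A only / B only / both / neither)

Condition A:
c-di-GMP is absent, so HaxU is active.
No repressor is bound and HaxU is active, so *irpW* is transcribed.
So IrpW is produced and active.
Malonate is present, so WexQ is active.
ppGpp is absent, so SibY is active.
With repressor SibY bound, *qilL* is not transcribed.
So QilL is not produced.
With no repressor bound, *jovW* is transcribed.
So JovW is produced and active.
With repressor WexQ bound, *kepE* is not transcribed.
→ *kepE* is OFF in A.
Condition B:
c-di-GMP is absent, so HaxU is active.
No repressor is bound and HaxU is active, so *irpW* is transcribed.
So IrpW is produced and active.
Malonate is absent, so WexQ is inactive.
ppGpp is absent, so SibY is active.
With repressor SibY bound, *qilL* is not transcribed.
So QilL is not produced.
With no repressor bound, *jovW* is transcribed.
So JovW is produced and active.
No repressor is bound and IrpW and JovW are active, so *kepE* is transcribed.
→ *kepE* is ON in B.

B only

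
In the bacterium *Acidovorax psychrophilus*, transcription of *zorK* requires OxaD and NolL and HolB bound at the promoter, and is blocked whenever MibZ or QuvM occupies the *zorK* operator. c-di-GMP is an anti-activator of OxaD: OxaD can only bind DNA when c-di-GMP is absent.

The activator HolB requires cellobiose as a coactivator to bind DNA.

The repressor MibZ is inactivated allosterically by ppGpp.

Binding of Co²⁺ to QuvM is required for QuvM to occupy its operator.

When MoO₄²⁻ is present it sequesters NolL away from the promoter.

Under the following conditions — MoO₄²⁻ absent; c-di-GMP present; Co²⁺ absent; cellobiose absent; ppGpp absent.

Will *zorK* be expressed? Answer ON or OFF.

OFF

c-di-GMP is present, so OxaD is inactive.
MoO₄²⁻ is absent, so NolL is active.
ppGpp is absent, so MibZ is active.
Cellobiose is absent, so HolB is inactive.
Co²⁺ is absent, so QuvM is inactive.
With repressor MibZ bound, *zorK* is not transcribed.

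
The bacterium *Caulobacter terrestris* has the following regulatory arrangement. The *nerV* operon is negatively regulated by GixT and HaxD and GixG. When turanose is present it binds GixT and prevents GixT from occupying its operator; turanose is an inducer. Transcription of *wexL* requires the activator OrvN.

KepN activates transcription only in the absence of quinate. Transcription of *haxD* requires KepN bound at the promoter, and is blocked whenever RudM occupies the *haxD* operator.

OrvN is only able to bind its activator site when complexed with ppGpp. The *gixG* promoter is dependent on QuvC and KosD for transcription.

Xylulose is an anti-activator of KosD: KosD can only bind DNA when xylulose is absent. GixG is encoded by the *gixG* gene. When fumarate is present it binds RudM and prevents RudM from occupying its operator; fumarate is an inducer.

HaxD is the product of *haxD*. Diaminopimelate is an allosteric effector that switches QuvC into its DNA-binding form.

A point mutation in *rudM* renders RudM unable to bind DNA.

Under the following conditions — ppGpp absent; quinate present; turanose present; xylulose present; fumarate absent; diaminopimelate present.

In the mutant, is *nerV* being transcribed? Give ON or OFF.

Turanose is present, so GixT is inactive.
Quinate is present, so KepN is inactive.
RudM is non-functional in this strain, so it has no effect.
Required activator KepN is absent, so *haxD* is not transcribed.
So HaxD is not produced.
Diaminopimelate is present, so QuvC is active.
Xylulose is present, so KosD is inactive.
Required activator KosD is absent, so *gixG* is not transcribed.
So GixG is not produced.
With no repressor bound, *nerV* is transcribed.

ON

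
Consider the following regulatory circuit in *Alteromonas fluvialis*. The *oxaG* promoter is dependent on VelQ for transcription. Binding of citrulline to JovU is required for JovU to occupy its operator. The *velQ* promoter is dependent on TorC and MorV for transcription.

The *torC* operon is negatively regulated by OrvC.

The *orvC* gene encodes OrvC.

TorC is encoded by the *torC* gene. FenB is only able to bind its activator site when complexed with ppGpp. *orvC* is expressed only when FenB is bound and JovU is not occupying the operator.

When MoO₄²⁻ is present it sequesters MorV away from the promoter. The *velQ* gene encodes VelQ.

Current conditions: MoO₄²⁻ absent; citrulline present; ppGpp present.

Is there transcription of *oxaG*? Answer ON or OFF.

ON

Citrulline is present, so JovU is active.
ppGpp is present, so FenB is active.
With repressor JovU bound, *orvC* is not transcribed.
So OrvC is not produced.
With no repressor bound, *torC* is transcribed.
So TorC is produced and active.
MoO₄²⁻ is absent, so MorV is active.
No repressor is bound and TorC and MorV are active, so *velQ* is transcribed.
So VelQ is produced and active.
No repressor is bound and VelQ is active, so *oxaG* is transcribed.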